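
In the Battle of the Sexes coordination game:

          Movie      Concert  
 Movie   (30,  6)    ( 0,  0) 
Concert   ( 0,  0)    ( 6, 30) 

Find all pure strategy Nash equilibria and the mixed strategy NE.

Pure NE: (Movie, Movie) and (Concert, Concert); Mixed NE: p = 0.8333, q = 0.1667

Work:
Check pure NE:
(Movie, Movie): (30, 6) - no unilateral deviation beneficial
(Concert, Concert): (6, 30) - no unilateral deviation beneficial
Mixed NE: P1 plays Movie with p = 0.8333, P2 plays Movie with q = 0.1667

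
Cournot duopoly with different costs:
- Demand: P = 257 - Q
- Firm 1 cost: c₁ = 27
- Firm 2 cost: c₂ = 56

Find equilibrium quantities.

q₁* = 86.33, q₂* = 57.33

Work:
Reaction: q₁ = (257 - 27 - q₂)/2
Reaction: q₂ = (257 - 56 - q₁)/2
Solve simultaneously:
q₁* = (257 - 2×27 + 56)/3 = 86.33
q₂* = (257 - 2×56 + 27)/3 = 57.33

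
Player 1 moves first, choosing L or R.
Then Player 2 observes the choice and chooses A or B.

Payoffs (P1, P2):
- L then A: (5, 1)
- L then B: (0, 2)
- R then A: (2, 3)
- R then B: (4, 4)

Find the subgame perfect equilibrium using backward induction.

P1 plays R, P2 plays B after L and B after R; Payoff (4, 4)

Work:
Backward induction:
After L: P2 chooses B → P1 gets 0
After R: P2 chooses B → P1 gets 4
P1 chooses R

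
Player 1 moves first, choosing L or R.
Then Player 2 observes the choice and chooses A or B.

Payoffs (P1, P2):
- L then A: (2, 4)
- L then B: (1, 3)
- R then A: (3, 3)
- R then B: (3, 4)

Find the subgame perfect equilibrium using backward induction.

P1 plays R, P2 plays A after L and B after R; Payoff (3, 4)

Work:
Backward induction:
After L: P2 chooses A → P1 gets 2
After R: P2 chooses B → P1 gets 3
P1 chooses R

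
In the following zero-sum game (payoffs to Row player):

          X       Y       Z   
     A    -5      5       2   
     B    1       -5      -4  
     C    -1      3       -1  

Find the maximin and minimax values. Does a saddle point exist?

Maximin = -1, Minimax = 1, Saddle: False

Work:
Row minimums: [-5, -5, -1] → maximin = -1
Column maximums: [1, 5, 2] → minimax = 1
No saddle point (maximin ≠ minimax). Mixed strategy needed.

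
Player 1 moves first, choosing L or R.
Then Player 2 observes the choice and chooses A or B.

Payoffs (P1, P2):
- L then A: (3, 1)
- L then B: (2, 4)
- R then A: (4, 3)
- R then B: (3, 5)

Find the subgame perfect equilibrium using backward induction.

P1 plays R, P2 plays B after L and B after R; Payoff (3, 5)

Work:
Backward induction:
After L: P2 chooses B → P1 gets 2
After R: P2 chooses B → P1 gets 3
P1 chooses R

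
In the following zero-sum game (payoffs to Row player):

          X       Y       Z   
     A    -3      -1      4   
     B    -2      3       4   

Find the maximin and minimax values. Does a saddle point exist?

Maximin = -2, Minimax = -2, Saddle: True

Work:
Row minimums: [-3, -2] → maximin = -2
Column maximums: [-2, 3, 4] → minimax = -2
Saddle point exists! Game value = -2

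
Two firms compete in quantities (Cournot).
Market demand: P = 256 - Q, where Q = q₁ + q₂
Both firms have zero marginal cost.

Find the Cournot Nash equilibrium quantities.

q₁* = q₂* = 85.33; P* = 85.33

Work:
Profit: π_i = P·q_i = (a - q_i - q_j)·q_i
FOC: ∂π_i/∂q_i = a - 2q_i - q_j = 0
Reaction function: q_i = (256 - q_j)/2
Symmetry: q* = 256/3 = 85.33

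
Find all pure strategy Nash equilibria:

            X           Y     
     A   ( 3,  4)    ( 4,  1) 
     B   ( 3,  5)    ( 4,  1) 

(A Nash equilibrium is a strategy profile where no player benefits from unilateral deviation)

Nash equilibrium: (A, X), (B, X)

Work:
Best responses:
  P1 vs X: payoffs [3, 3] → best response A/B (payoff 3)
  P1 vs Y: payoffs [4, 4] → best response A/B (payoff 4)
  P2 vs A: payoffs [4, 1] → best response X (payoff 4)
  P2 vs B: payoffs [5, 1] → best response X (payoff 5)
Mutual best responses: (A,X), (B,X) → Nash equilibria.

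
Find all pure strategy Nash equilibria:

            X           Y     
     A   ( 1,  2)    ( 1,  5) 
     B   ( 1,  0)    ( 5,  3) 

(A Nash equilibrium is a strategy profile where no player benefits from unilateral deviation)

Nash equilibrium: (B, Y)

Work:
Best responses:
  P1 vs X: payoffs [1, 1] → best response A/B (payoff 1)
  P1 vs Y: payoffs [1, 5] → best response B (payoff 5)
  P2 vs A: payoffs [2, 5] → best response Y (payoff 5)
  P2 vs B: payoffs [0, 3] → best response Y (payoff 3)
Mutual best responses: (B,Y) → Nash equilibria.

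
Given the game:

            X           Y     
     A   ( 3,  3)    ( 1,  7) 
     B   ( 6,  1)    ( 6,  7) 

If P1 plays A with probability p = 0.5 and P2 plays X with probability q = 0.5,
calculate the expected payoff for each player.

E[P1] = 4.0, E[P2] = 4.5

Work:
E[P1] = p·q·π₁(A,X) + p·(1-q)·π₁(A,Y) + (1-p)·q·π₁(B,X) + (1-p)·(1-q)·π₁(B,Y)
= 0.5·0.5·3 + 0.5·0.5·1 + 0.5·0.5·6 + 0.5·0.5·6
= 4.0

E[P2] = 4.5 (similar calculation)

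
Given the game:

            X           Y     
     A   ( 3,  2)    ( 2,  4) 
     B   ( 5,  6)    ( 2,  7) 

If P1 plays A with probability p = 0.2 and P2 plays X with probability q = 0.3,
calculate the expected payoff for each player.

E[P1] = 2.78, E[P2] = 6.04

Work:
E[P1] = p·q·π₁(A,X) + p·(1-q)·π₁(A,Y) + (1-p)·q·π₁(B,X) + (1-p)·(1-q)·π₁(B,Y)
= 0.2·0.3·3 + 0.2·0.7·2 + 0.8·0.3·5 + 0.8·0.7·2
= 2.78

E[P2] = 6.04 (similar calculation)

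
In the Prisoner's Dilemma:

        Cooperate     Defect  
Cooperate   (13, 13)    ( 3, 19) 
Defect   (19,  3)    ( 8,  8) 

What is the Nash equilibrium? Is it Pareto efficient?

(Defect, Defect) is NE; not Pareto efficient

Work:
Defect dominates Cooperate for both players:
If P2 cooperates: Defect (19) > Cooperate (13)
If P2 defects: Defect (8) > Cooperate (3)
NE: (Defect, Defect) with payoff (8, 8)
But (Cooperate, Cooperate) = (13, 13) Pareto dominates (8, 8)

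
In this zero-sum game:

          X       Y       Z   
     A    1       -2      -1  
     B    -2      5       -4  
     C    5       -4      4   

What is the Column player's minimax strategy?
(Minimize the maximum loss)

Column should play Z, value = 4

Work:
Column player minimizes Row's maximum payoff:
Column X: max payoff to Row = 5
Column Y: max payoff to Row = 5
Column Z: max payoff to Row = 4
Minimum is 4, achieved by column Z.
Minimax strategy: Z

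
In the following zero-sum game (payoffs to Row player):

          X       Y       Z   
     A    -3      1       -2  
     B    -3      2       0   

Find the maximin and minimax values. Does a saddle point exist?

Maximin = -3, Minimax = -3, Saddle: True

Work:
Row minimums: [-3, -3] → maximin = -3
Column maximums: [-3, 2, 0] → minimax = -3
Saddle point exists! Game value = -3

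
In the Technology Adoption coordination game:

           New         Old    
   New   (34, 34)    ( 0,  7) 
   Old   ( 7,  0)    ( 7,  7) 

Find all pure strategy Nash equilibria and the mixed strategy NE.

Pure NE: (New, New) and (Old, Old); Mixed NE: p = 0.2059, q = 0.2059

Work:
Check pure NE:
(New, New): (34, 34) - no unilateral deviation beneficial
(Old, Old): (7, 7) - no unilateral deviation beneficial
Mixed NE: P1 plays New with p = 0.2059, P2 plays New with q = 0.2059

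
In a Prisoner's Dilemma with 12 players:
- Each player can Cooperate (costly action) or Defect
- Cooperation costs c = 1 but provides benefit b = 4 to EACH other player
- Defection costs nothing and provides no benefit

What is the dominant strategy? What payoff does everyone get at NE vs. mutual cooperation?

Dominant: Defect; NE payoff = 0; Coop payoff = 43

Work:
Defect dominates (saves cost c = 1, benefit to others is external)
NE: All defect → everyone gets 0
If all cooperate: each receives (11)×4 - 1 = 43
Social dilemma: 43 > 0 but NE gives 0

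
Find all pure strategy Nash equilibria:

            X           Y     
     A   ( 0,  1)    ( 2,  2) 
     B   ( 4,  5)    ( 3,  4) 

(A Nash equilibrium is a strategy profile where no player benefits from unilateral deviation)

Nash equilibrium: (B, X)

Work:
Best responses:
  P1 vs X: payoffs [0, 4] → best response B (payoff 4)
  P1 vs Y: payoffs [2, 3] → best response B (payoff 3)
  P2 vs A: payoffs [1, 2] → best response Y (payoff 2)
  P2 vs B: payoffs [5, 4] → best response X (payoff 5)
Mutual best responses: (B,X) → Nash equilibria.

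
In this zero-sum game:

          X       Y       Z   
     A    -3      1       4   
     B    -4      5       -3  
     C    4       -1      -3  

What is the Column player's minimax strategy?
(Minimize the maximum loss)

Column should play X or Z (all achieve the minimum), value = 4

Work:
Column player minimizes Row's maximum payoff:
Column X: max payoff to Row = 4
Column Y: max payoff to Row = 5
Column Z: max payoff to Row = 4
Minimum is 4, achieved by columns X, Z (tied).
Each of X or Z is a minimax strategy.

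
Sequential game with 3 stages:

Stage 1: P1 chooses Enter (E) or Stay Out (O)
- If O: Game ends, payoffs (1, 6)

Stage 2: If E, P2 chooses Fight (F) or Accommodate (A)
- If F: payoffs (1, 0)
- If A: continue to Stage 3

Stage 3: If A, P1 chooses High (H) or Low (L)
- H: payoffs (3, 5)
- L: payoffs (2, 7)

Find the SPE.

SPE: (E, A, H); Outcome (3, 5)

Work:
Stage 3: P1 chooses H (3 vs 2)
Stage 2: P2: F->0, A->5 (anticipating H). Choose A
Stage 1: P1: O->1, E->3 (anticipating A, H). Choose E
SPE path: E -> A -> H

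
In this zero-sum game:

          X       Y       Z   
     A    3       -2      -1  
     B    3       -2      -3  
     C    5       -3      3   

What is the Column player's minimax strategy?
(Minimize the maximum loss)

Column should play Y, value = -2

Work:
Column player minimizes Row's maximum payoff:
Column X: max payoff to Row = 5
Column Y: max payoff to Row = -2
Column Z: max payoff to Row = 3
Minimum is -2, achieved by column Y.
Minimax strategy: Y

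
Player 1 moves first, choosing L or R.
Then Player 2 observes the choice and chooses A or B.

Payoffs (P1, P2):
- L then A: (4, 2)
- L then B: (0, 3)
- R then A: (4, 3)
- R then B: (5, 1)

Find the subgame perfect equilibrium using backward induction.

P1 plays R, P2 plays B after L and A after R; Payoff (4, 3)

Work:
Backward induction:
After L: P2 chooses B → P1 gets 0
After R: P2 chooses A → P1 gets 4
P1 chooses R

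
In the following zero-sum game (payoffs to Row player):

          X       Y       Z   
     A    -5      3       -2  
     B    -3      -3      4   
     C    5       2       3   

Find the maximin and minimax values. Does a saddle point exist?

Maximin = 2, Minimax = 3, Saddle: False

Work:
Row minimums: [-5, -3, 2] → maximin = 2
Column maximums: [5, 3, 4] → minimax = 3
No saddle point (maximin ≠ minimax). Mixed strategy needed.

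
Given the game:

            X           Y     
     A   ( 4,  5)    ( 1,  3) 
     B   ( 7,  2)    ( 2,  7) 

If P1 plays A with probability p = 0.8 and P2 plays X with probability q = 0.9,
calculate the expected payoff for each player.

E[P1] = 4.26, E[P2] = 4.34

Work:
E[P1] = p·q·π₁(A,X) + p·(1-q)·π₁(A,Y) + (1-p)·q·π₁(B,X) + (1-p)·(1-q)·π₁(B,Y)
= 0.8·0.9·4 + 0.8·0.1·1 + 0.2·0.9·7 + 0.2·0.1·2
= 4.26

E[P2] = 4.34 (similar calculation)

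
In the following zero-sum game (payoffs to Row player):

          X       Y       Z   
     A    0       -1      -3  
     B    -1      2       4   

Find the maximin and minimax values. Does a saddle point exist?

Maximin = -1, Minimax = 0, Saddle: False

Work:
Row minimums: [-3, -1] → maximin = -1
Column maximums: [0, 2, 4] → minimax = 0
No saddle point (maximin ≠ minimax). Mixed strategy needed.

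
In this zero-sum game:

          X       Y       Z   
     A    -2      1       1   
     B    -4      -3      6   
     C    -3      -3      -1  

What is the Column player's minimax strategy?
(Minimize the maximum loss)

Column should play X, value = -2

Work:
Column player minimizes Row's maximum payoff:
Column X: max payoff to Row = -2
Column Y: max payoff to Row = 1
Column Z: max payoff to Row = 6
Minimum is -2, achieved by column X.
Minimax strategy: X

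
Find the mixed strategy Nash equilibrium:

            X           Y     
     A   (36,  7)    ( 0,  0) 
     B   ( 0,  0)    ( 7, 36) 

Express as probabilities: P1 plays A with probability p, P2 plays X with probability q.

p = 0.8372, q = 0.1628

Work:
Find probabilities that make opponent indifferent:
P2 chooses q to make P1 indifferent between A and B
P1 chooses p to make P2 indifferent between X and Y
Mixed NE: P1 plays (A: 0.8372, B: 0.1628), P2 plays (X: 0.1628, Y: 0.8372)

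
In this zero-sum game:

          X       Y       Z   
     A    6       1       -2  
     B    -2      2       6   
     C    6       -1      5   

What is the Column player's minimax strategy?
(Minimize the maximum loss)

Column should play Y, value = 2

Work:
Column player minimizes Row's maximum payoff:
Column X: max payoff to Row = 6
Column Y: max payoff to Row = 2
Column Z: max payoff to Row = 6
Minimum is 2, achieved by column Y.
Minimax strategy: Y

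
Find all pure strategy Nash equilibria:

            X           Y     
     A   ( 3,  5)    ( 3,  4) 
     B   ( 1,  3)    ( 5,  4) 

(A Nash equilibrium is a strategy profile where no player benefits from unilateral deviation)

Nash equilibrium: (A, X), (B, Y)

Work:
Best responses:
  P1 vs X: payoffs [3, 1] → best response A (payoff 3)
  P1 vs Y: payoffs [3, 5] → best response B (payoff 5)
  P2 vs A: payoffs [5, 4] → best response X (payoff 5)
  P2 vs B: payoffs [3, 4] → best response Y (payoff 4)
Mutual best responses: (A,X), (B,Y) → Nash equilibria.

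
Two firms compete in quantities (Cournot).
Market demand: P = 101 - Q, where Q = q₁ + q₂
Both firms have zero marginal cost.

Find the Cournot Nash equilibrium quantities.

q₁* = q₂* = 33.67; P* = 33.67

Work:
Profit: π_i = P·q_i = (a - q_i - q_j)·q_i
FOC: ∂π_i/∂q_i = a - 2q_i - q_j = 0
Reaction function: q_i = (101 - q_j)/2
Symmetry: q* = 101/3 = 33.67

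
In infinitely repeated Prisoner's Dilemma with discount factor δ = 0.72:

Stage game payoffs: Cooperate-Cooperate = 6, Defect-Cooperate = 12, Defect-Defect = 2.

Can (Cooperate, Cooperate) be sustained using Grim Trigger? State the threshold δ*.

δ* = 0.6; since δ = 0.72 ≥ 0.6, cooperation can be sustained

Work:
For Grim Trigger:
Cooperate forever: 6/(1-δ)
Defect then punished: 12 + 2·δ/(1-δ)
Need: 6/(1-δ) ≥ 12 + 2·δ/(1-δ)
Solving: δ ≥ (T-R)/(T-P) = (12-6)/(12-2) = 0.6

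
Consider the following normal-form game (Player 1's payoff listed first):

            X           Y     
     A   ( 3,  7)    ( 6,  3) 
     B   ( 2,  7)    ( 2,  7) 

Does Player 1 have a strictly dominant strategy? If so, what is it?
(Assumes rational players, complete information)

Yes, Player 1's strictly dominant strategy is A

Work:
A strategy strictly dominates another if it gives a strictly higher payoff against every opponent action. Compare each pair of P1's strategies column-by-column:
  A vs B: [3 vs 2, 6 vs 2] → A strictly dominates B
  B vs A: [2 vs 3, 2 vs 6] → B does not strictly dominate A (column X: 2 ≤ 3)
A strictly dominates every other strategy → strictly dominant.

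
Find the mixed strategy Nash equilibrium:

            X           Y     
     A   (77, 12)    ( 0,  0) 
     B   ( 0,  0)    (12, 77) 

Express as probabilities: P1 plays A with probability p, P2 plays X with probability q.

p = 0.8652, q = 0.1348

Work:
Find probabilities that make opponent indifferent:
P2 chooses q to make P1 indifferent between A and B
P1 chooses p to make P2 indifferent between X and Y
Mixed NE: P1 plays (A: 0.8652, B: 0.1348), P2 plays (X: 0.1348, Y: 0.8652)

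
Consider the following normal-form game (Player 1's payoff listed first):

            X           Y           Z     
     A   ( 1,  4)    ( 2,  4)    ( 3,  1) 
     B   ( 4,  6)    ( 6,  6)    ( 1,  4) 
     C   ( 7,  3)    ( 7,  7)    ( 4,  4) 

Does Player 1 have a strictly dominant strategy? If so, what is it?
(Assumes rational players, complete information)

Yes, Player 1's strictly dominant strategy is C

Work:
A strategy strictly dominates another if it gives a strictly higher payoff against every opponent action. Compare each pair of P1's strategies column-by-column:
  A vs B: [1 vs 4, 2 vs 6, 3 vs 1] → A does not strictly dominate B (column X: 1 ≤ 4)
  A vs C: [1 vs 7, 2 vs 7, 3 vs 4] → A does not strictly dominate C (column X: 1 ≤ 7)
  B vs A: [4 vs 1, 6 vs 2, 1 vs 3] → B does not strictly dominate A (column Z: 1 ≤ 3)
  B vs C: [4 vs 7, 6 vs 7, 1 vs 4] → B does not strictly dominate C (column X: 4 ≤ 7)
  C vs A: [7 vs 1, 7 vs 2, 4 vs 3] → C strictly dominates A
  C vs B: [7 vs 4, 7 vs 6, 4 vs 1] → C strictly dominates B
C strictly dominates every other strategy → strictly dominant.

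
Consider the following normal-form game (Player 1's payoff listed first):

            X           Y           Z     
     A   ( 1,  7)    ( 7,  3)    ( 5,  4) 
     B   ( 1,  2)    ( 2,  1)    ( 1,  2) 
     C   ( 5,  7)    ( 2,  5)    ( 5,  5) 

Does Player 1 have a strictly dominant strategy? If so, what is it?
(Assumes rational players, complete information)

No strictly dominant strategy exists for Player 1

Work:
A strategy strictly dominates another if it gives a strictly higher payoff against every opponent action. Compare each pair of P1's strategies column-by-column:
  A vs B: [1 vs 1, 7 vs 2, 5 vs 1] → A does not strictly dominate B (column X: 1 ≤ 1)
  A vs C: [1 vs 5, 7 vs 2, 5 vs 5] → A does not strictly dominate C (column X: 1 ≤ 5)
  B vs A: [1 vs 1, 2 vs 7, 1 vs 5] → B does not strictly dominate A (column X: 1 ≤ 1)
  B vs C: [1 vs 5, 2 vs 2, 1 vs 5] → B does not strictly dominate C (column X: 1 ≤ 5)
  C vs A: [5 vs 1, 2 vs 7, 5 vs 5] → C does not strictly dominate A (column Y: 2 ≤ 7)
  C vs B: [5 vs 1, 2 vs 2, 5 vs 1] → C does not strictly dominate B (column Y: 2 ≤ 2)
No single strategy strictly dominates all others → no strictly dominant strategy.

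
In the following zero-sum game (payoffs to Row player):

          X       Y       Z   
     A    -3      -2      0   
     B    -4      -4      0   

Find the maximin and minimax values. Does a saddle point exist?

Maximin = -3, Minimax = -3, Saddle: True

Work:
Row minimums: [-3, -4] → maximin = -3
Column maximums: [-3, -2, 0] → minimax = -3
Saddle point exists! Game value = -3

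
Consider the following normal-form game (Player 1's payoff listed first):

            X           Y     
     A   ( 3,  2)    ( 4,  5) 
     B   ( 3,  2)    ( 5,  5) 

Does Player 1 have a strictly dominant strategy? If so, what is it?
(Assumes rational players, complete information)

No strictly dominant strategy exists for Player 1

Work:
A strategy strictly dominates another if it gives a strictly higher payoff against every opponent action. Compare each pair of P1's strategies column-by-column:
  A vs B: [3 vs 3, 4 vs 5] → A does not strictly dominate B (column X: 3 ≤ 3)
  B vs A: [3 vs 3, 5 vs 4] → B does not strictly dominate A (column X: 3 ≤ 3)
No single strategy strictly dominates all others → no strictly dominant strategy.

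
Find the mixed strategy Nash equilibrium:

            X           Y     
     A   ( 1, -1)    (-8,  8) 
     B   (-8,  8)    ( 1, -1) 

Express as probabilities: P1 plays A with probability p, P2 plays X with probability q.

p = 0.5, q = 0.5

Work:
Find probabilities that make opponent indifferent:
P2 chooses q to make P1 indifferent between A and B
P1 chooses p to make P2 indifferent between X and Y
Mixed NE: P1 plays (A: 0.5, B: 0.5), P2 plays (X: 0.5, Y: 0.5)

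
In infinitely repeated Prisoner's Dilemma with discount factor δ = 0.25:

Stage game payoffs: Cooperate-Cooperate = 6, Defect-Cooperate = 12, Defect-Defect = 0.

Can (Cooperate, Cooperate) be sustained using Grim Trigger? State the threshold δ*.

δ* = 0.5; since δ = 0.25 < 0.5, cooperation cannot be sustained

Work:
For Grim Trigger:
Cooperate forever: 6/(1-δ)
Defect then punished: 12 + 0·δ/(1-δ)
Need: 6/(1-δ) ≥ 12 + 0·δ/(1-δ)
Solving: δ ≥ (T-R)/(T-P) = (12-6)/(12-0) = 0.5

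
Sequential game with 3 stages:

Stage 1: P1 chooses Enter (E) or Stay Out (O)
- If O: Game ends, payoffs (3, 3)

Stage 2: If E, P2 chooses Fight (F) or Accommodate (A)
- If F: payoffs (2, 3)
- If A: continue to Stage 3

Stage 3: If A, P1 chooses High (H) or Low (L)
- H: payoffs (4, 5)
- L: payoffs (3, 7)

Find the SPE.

SPE: (E, A, H); Outcome (4, 5)

Work:
Stage 3: P1 chooses H (4 vs 3)
Stage 2: P2: F->3, A->5 (anticipating H). Choose A
Stage 1: P1: O->3, E->4 (anticipating A, H). Choose E
SPE path: E -> A -> H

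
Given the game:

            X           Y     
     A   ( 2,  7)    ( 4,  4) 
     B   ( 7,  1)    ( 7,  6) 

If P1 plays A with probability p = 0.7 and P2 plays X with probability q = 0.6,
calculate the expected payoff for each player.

E[P1] = 4.06, E[P2] = 4.96

Work:
E[P1] = p·q·π₁(A,X) + p·(1-q)·π₁(A,Y) + (1-p)·q·π₁(B,X) + (1-p)·(1-q)·π₁(B,Y)
= 0.7·0.6·2 + 0.7·0.4·4 + 0.3·0.6·7 + 0.3·0.4·7
= 4.06

E[P2] = 4.96 (similar calculation)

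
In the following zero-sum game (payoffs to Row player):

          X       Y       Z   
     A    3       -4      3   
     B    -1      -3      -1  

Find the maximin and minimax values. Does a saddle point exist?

Maximin = -3, Minimax = -3, Saddle: True

Work:
Row minimums: [-4, -3] → maximin = -3
Column maximums: [3, -3, 3] → minimax = -3
Saddle point exists! Game value = -3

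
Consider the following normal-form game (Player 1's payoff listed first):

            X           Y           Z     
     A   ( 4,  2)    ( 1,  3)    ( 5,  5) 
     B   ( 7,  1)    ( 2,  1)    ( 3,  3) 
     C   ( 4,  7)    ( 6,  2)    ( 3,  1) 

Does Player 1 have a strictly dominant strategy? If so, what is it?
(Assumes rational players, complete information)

No strictly dominant strategy exists for Player 1

Work:
A strategy strictly dominates another if it gives a strictly higher payoff against every opponent action. Compare each pair of P1's strategies column-by-column:
  A vs B: [4 vs 7, 1 vs 2, 5 vs 3] → A does not strictly dominate B (column X: 4 ≤ 7)
  A vs C: [4 vs 4, 1 vs 6, 5 vs 3] → A does not strictly dominate C (column X: 4 ≤ 4)
  B vs A: [7 vs 4, 2 vs 1, 3 vs 5] → B does not strictly dominate A (column Z: 3 ≤ 5)
  B vs C: [7 vs 4, 2 vs 6, 3 vs 3] → B does not strictly dominate C (column Y: 2 ≤ 6)
  C vs A: [4 vs 4, 6 vs 1, 3 vs 5] → C does not strictly dominate A (column X: 4 ≤ 4)
  C vs B: [4 vs 7, 6 vs 2, 3 vs 3] → C does not strictly dominate B (column X: 4 ≤ 7)
No single strategy strictly dominates all others → no strictly dominant strategy.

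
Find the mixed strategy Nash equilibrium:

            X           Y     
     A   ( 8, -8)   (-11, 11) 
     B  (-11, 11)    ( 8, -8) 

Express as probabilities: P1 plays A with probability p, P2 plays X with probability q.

p = 0.5, q = 0.5

Work:
Find probabilities that make opponent indifferent:
P2 chooses q to make P1 indifferent between A and B
P1 chooses p to make P2 indifferent between X and Y
Mixed NE: P1 plays (A: 0.5, B: 0.5), P2 plays (X: 0.5, Y: 0.5)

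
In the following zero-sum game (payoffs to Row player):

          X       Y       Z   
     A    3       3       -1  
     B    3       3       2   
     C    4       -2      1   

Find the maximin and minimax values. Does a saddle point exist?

Maximin = 2, Minimax = 2, Saddle: True

Work:
Row minimums: [-1, 2, -2] → maximin = 2
Column maximums: [4, 3, 2] → minimax = 2
Saddle point exists! Game value = 2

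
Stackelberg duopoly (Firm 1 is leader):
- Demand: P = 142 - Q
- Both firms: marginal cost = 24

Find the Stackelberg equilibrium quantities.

q₁* (leader) = 59.0, q₂* (follower) = 29.5

Work:
Follower's reaction: q₂ = (a - c - q₁)/2
Leader substitutes: π₁ = q₁·(a - q₁ - (a-c-q₁)/2 - c)
FOC: q₁* = (142 - 24)/2 = 59.00
Then: q₂* = (142 - 24 - 59.0)/2 = 29.50
Leader has first-mover advantage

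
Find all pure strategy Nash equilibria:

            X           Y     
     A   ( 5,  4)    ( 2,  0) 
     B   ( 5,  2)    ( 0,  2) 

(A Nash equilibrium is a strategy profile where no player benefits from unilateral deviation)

Nash equilibrium: (A, X), (B, X)

Work:
Best responses:
  P1 vs X: payoffs [5, 5] → best response A/B (payoff 5)
  P1 vs Y: payoffs [2, 0] → best response A (payoff 2)
  P2 vs A: payoffs [4, 0] → best response X (payoff 4)
  P2 vs B: payoffs [2, 2] → best response X/Y (payoff 2)
Mutual best responses: (A,X), (B,X) → Nash equilibria.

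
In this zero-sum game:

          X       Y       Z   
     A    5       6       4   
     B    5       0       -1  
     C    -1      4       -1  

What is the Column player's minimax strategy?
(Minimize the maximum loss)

Column should play Z, value = 4

Work:
Column player minimizes Row's maximum payoff:
Column X: max payoff to Row = 5
Column Y: max payoff to Row = 6
Column Z: max payoff to Row = 4
Minimum is 4, achieved by column Z.
Minimax strategy: Z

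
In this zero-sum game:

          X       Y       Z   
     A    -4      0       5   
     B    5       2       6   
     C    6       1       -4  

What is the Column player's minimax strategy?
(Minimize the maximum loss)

Column should play Y, value = 2

Work:
Column player minimizes Row's maximum payoff:
Column X: max payoff to Row = 6
Column Y: max payoff to Row = 2
Column Z: max payoff to Row = 6
Minimum is 2, achieved by column Y.
Minimax strategy: Y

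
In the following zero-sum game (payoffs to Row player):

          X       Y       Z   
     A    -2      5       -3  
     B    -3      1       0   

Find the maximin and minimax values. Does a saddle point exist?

Maximin = -3, Minimax = -2, Saddle: False

Work:
Row minimums: [-3, -3] → maximin = -3
Column maximums: [-2, 5, 0] → minimax = -2
No saddle point (maximin ≠ minimax). Mixed strategy needed.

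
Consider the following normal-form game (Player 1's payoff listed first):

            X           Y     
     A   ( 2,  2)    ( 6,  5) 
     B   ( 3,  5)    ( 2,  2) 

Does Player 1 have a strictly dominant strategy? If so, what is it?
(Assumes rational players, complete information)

No strictly dominant strategy exists for Player 1

Work:
A strategy strictly dominates another if it gives a strictly higher payoff against every opponent action. Compare each pair of P1's strategies column-by-column:
  A vs B: [2 vs 3, 6 vs 2] → A does not strictly dominate B (column X: 2 ≤ 3)
  B vs A: [3 vs 2, 2 vs 6] → B does not strictly dominate A (column Y: 2 ≤ 6)
No single strategy strictly dominates all others → no strictly dominant strategy.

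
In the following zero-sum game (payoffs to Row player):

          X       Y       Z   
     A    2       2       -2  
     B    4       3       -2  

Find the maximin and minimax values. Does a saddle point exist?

Maximin = -2, Minimax = -2, Saddle: True

Work:
Row minimums: [-2, -2] → maximin = -2
Column maximums: [4, 3, -2] → minimax = -2
Saddle point exists! Game value = -2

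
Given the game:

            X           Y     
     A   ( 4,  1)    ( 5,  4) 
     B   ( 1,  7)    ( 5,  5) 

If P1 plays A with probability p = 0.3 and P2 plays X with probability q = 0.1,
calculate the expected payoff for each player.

E[P1] = 4.69, E[P2] = 4.75

Work:
E[P1] = p·q·π₁(A,X) + p·(1-q)·π₁(A,Y) + (1-p)·q·π₁(B,X) + (1-p)·(1-q)·π₁(B,Y)
= 0.3·0.1·4 + 0.3·0.9·5 + 0.7·0.1·1 + 0.7·0.9·5
= 4.69

E[P2] = 4.75 (similar calculation)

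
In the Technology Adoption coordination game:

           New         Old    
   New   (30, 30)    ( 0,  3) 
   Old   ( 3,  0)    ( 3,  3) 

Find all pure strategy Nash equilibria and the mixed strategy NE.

Pure NE: (New, New) and (Old, Old); Mixed NE: p = 0.1, q = 0.1

Work:
Check pure NE:
(New, New): (30, 30) - no unilateral deviation beneficial
(Old, Old): (3, 3) - no unilateral deviation beneficial
Mixed NE: P1 plays New with p = 0.1, P2 plays New with q = 0.1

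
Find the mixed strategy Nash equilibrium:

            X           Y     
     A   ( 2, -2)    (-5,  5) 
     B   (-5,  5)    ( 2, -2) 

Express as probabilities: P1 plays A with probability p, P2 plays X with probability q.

p = 0.5, q = 0.5

Work:
Find probabilities that make opponent indifferent:
P2 chooses q to make P1 indifferent between A and B
P1 chooses p to make P2 indifferent between X and Y
Mixed NE: P1 plays (A: 0.5, B: 0.5), P2 plays (X: 0.5, Y: 0.5)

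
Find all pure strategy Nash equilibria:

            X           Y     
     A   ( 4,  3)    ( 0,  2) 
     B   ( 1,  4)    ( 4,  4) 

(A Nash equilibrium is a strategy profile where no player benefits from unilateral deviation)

Nash equilibrium: (A, X), (B, Y)

Work:
Best responses:
  P1 vs X: payoffs [4, 1] → best response A (payoff 4)
  P1 vs Y: payoffs [0, 4] → best response B (payoff 4)
  P2 vs A: payoffs [3, 2] → best response X (payoff 3)
  P2 vs B: payoffs [4, 4] → best response X/Y (payoff 4)
Mutual best responses: (A,X), (B,Y) → Nash equilibria.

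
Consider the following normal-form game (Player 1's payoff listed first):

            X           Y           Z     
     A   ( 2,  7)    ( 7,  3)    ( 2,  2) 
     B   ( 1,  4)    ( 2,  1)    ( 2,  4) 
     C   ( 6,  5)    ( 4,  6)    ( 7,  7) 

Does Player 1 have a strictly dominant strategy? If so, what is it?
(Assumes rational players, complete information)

No strictly dominant strategy exists for Player 1

Work:
A strategy strictly dominates another if it gives a strictly higher payoff against every opponent action. Compare each pair of P1's strategies column-by-column:
  A vs B: [2 vs 1, 7 vs 2, 2 vs 2] → A does not strictly dominate B (column Z: 2 ≤ 2)
  A vs C: [2 vs 6, 7 vs 4, 2 vs 7] → A does not strictly dominate C (column X: 2 ≤ 6)
  B vs A: [1 vs 2, 2 vs 7, 2 vs 2] → B does not strictly dominate A (column X: 1 ≤ 2)
  B vs C: [1 vs 6, 2 vs 4, 2 vs 7] → B does not strictly dominate C (column X: 1 ≤ 6)
  C vs A: [6 vs 2, 4 vs 7, 7 vs 2] → C does not strictly dominate A (column Y: 4 ≤ 7)
  C vs B: [6 vs 1, 4 vs 2, 7 vs 2] → C strictly dominates B
No single strategy strictly dominates all others → no strictly dominant strategy.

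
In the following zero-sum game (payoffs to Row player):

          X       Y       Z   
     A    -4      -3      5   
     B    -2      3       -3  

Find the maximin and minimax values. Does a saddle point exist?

Maximin = -3, Minimax = -2, Saddle: False

Work:
Row minimums: [-4, -3] → maximin = -3
Column maximums: [-2, 3, 5] → minimax = -2
No saddle point (maximin ≠ minimax). Mixed strategy needed.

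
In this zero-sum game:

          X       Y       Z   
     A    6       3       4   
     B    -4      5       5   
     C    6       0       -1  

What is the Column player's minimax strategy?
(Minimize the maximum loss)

Column should play Y or Z (all achieve the minimum), value = 5

Work:
Column player minimizes Row's maximum payoff:
Column X: max payoff to Row = 6
Column Y: max payoff to Row = 5
Column Z: max payoff to Row = 5
Minimum is 5, achieved by columns Y, Z (tied).
Each of Y or Z is a minimax strategy.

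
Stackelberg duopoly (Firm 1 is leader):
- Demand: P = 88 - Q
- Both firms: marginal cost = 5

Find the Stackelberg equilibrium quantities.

q₁* (leader) = 41.5, q₂* (follower) = 20.75

Work:
Follower's reaction: q₂ = (a - c - q₁)/2
Leader substitutes: π₁ = q₁·(a - q₁ - (a-c-q₁)/2 - c)
FOC: q₁* = (88 - 5)/2 = 41.50
Then: q₂* = (88 - 5 - 41.5)/2 = 20.75
Leader has first-mover advantage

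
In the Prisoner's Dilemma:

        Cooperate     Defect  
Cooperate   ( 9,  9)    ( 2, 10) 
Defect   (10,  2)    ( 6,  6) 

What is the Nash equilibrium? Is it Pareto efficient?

(Defect, Defect) is NE; not Pareto efficient

Work:
Defect dominates Cooperate for both players:
If P2 cooperates: Defect (10) > Cooperate (9)
If P2 defects: Defect (6) > Cooperate (2)
NE: (Defect, Defect) with payoff (6, 6)
But (Cooperate, Cooperate) = (9, 9) Pareto dominates (6, 6)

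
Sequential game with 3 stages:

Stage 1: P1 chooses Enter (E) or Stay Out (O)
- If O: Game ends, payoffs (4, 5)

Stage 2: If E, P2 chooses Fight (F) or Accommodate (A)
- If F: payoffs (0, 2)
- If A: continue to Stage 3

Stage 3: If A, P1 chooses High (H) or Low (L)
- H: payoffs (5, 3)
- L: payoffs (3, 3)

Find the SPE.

SPE: (E, A, H); Outcome (5, 3)

Work:
Stage 3: P1 chooses H (5 vs 3)
Stage 2: P2: F->2, A->3 (anticipating H). Choose A
Stage 1: P1: O->4, E->5 (anticipating A, H). Choose E
SPE path: E -> A -> H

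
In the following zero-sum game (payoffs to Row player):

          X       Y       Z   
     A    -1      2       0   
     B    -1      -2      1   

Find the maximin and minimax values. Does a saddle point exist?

Maximin = -1, Minimax = -1, Saddle: True

Work:
Row minimums: [-1, -2] → maximin = -1
Column maximums: [-1, 2, 1] → minimax = -1
Saddle point exists! Game value = -1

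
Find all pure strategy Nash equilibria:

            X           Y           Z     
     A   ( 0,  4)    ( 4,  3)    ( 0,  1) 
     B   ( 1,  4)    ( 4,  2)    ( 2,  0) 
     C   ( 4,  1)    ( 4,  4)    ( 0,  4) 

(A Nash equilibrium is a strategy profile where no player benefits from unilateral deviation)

Nash equilibrium: (C, Y)

Work:
Best responses:
  P1 vs X: payoffs [0, 1, 4] → best response C (payoff 4)
  P1 vs Y: payoffs [4, 4, 4] → best response A/B/C (payoff 4)
  P1 vs Z: payoffs [0, 2, 0] → best response B (payoff 2)
  P2 vs A: payoffs [4, 3, 1] → best response X (payoff 4)
  P2 vs B: payoffs [4, 2, 0] → best response X (payoff 4)
  P2 vs C: payoffs [1, 4, 4] → best response Y/Z (payoff 4)
Mutual best responses: (C,Y) → Nash equilibria.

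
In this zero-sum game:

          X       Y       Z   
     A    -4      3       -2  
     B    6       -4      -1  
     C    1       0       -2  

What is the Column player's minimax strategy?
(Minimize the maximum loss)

Column should play Z, value = -1

Work:
Column player minimizes Row's maximum payoff:
Column X: max payoff to Row = 6
Column Y: max payoff to Row = 3
Column Z: max payoff to Row = -1
Minimum is -1, achieved by column Z.
Minimax strategy: Z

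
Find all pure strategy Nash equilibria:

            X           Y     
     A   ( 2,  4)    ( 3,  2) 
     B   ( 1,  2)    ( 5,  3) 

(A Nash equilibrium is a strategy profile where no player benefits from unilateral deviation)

Nash equilibrium: (A, X), (B, Y)

Work:
Best responses:
  P1 vs X: payoffs [2, 1] → best response A (payoff 2)
  P1 vs Y: payoffs [3, 5] → best response B (payoff 5)
  P2 vs A: payoffs [4, 2] → best response X (payoff 4)
  P2 vs B: payoffs [2, 3] → best response Y (payoff 3)
Mutual best responses: (A,X), (B,Y) → Nash equilibria.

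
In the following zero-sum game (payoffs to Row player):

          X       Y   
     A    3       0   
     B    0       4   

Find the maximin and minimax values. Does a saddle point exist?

Maximin = 0, Minimax = 3, Saddle: False

Work:
Row minimums: [0, 0] → maximin = 0
Column maximums: [3, 4] → minimax = 3
No saddle point (maximin ≠ minimax). Mixed strategy needed.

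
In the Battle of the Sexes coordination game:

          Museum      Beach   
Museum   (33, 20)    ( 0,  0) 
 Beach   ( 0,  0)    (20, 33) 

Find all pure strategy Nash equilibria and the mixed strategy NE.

Pure NE: (Museum, Museum) and (Beach, Beach); Mixed NE: p = 0.6226, q = 0.3774

Work:
Check pure NE:
(Museum, Museum): (33, 20) - no unilateral deviation beneficial
(Beach, Beach): (20, 33) - no unilateral deviation beneficial
Mixed NE: P1 plays Museum with p = 0.6226, P2 plays Museum with q = 0.3774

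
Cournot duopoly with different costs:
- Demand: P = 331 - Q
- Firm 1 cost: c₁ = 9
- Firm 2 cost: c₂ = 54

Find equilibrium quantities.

q₁* = 122.33, q₂* = 77.33

Work:
Reaction: q₁ = (331 - 9 - q₂)/2
Reaction: q₂ = (331 - 54 - q₁)/2
Solve simultaneously:
q₁* = (331 - 2×9 + 54)/3 = 122.33
q₂* = (331 - 2×54 + 9)/3 = 77.33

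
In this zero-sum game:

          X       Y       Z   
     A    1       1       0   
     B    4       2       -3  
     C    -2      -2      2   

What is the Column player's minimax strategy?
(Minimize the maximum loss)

Column should play Y or Z (all achieve the minimum), value = 2

Work:
Column player minimizes Row's maximum payoff:
Column X: max payoff to Row = 4
Column Y: max payoff to Row = 2
Column Z: max payoff to Row = 2
Minimum is 2, achieved by columns Y, Z (tied).
Each of Y or Z is a minimax strategy.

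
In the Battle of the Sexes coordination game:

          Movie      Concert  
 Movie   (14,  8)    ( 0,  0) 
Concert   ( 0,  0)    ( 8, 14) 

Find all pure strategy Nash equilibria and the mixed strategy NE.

Pure NE: (Movie, Movie) and (Concert, Concert); Mixed NE: p = 0.6364, q = 0.3636

Work:
Check pure NE:
(Movie, Movie): (14, 8) - no unilateral deviation beneficial
(Concert, Concert): (8, 14) - no unilateral deviation beneficial
Mixed NE: P1 plays Movie with p = 0.6364, P2 plays Movie with q = 0.3636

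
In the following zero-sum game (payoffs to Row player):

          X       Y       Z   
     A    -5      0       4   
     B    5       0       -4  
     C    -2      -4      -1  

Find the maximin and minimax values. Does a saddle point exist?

Maximin = -4, Minimax = 0, Saddle: False

Work:
Row minimums: [-5, -4, -4] → maximin = -4
Column maximums: [5, 0, 4] → minimax = 0
No saddle point (maximin ≠ minimax). Mixed strategy needed.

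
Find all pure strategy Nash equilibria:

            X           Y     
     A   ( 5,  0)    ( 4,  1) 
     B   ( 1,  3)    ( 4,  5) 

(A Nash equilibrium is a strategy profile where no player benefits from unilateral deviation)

Nash equilibrium: (A, Y), (B, Y)

Work:
Best responses:
  P1 vs X: payoffs [5, 1] → best response A (payoff 5)
  P1 vs Y: payoffs [4, 4] → best response A/B (payoff 4)
  P2 vs A: payoffs [0, 1] → best response Y (payoff 1)
  P2 vs B: payoffs [3, 5] → best response Y (payoff 5)
Mutual best responses: (A,Y), (B,Y) → Nash equilibria.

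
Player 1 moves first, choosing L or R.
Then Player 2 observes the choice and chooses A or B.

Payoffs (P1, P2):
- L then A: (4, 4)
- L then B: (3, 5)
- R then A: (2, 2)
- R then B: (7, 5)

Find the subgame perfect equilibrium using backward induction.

P1 plays R, P2 plays B after L and B after R; Payoff (7, 5)

Work:
Backward induction:
After L: P2 chooses B → P1 gets 3
After R: P2 chooses B → P1 gets 7
P1 chooses R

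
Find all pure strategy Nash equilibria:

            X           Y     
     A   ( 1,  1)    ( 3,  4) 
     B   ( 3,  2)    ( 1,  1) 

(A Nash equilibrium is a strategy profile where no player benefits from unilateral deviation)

Nash equilibrium: (A, Y), (B, X)

Work:
Best responses:
  P1 vs X: payoffs [1, 3] → best response B (payoff 3)
  P1 vs Y: payoffs [3, 1] → best response A (payoff 3)
  P2 vs A: payoffs [1, 4] → best response Y (payoff 4)
  P2 vs B: payoffs [2, 1] → best response X (payoff 2)
Mutual best responses: (A,Y), (B,X) → Nash equilibria.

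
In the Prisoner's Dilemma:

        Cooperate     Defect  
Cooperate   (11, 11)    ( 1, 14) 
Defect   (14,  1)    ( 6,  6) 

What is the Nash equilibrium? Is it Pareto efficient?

(Defect, Defect) is NE; not Pareto efficient

Work:
Defect dominates Cooperate for both players:
If P2 cooperates: Defect (14) > Cooperate (11)
If P2 defects: Defect (6) > Cooperate (1)
NE: (Defect, Defect) with payoff (6, 6)
But (Cooperate, Cooperate) = (11, 11) Pareto dominates (6, 6)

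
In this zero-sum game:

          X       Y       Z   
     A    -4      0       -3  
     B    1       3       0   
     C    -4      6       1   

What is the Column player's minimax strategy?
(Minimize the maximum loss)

Column should play X or Z (all achieve the minimum), value = 1

Work:
Column player minimizes Row's maximum payoff:
Column X: max payoff to Row = 1
Column Y: max payoff to Row = 6
Column Z: max payoff to Row = 1
Minimum is 1, achieved by columns X, Z (tied).
Each of X or Z is a minimax strategy.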